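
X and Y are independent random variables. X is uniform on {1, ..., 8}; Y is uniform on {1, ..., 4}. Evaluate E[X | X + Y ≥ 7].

P(X + Y ≥ 7) = 9/16.
Summing X·P(x,y) over outcomes with X + Y ≥ 7 gives 55/16.
E[X | X + Y ≥ 7] = (55/16) / (9/16) = 55/9.

55/9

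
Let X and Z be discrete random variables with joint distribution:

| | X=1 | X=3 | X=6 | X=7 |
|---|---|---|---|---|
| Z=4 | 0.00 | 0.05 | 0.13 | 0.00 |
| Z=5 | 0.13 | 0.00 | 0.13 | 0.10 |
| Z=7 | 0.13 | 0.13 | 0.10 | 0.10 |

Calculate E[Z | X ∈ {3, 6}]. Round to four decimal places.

P(X ∈ {3, 6}) = 0.54.
Σ Z·P over the event = 4·(0.05) + 7·(0.13) + 4·(0.13) + 5·(0.13) + 7·(0.10) = 2.98.
E[Z | X ∈ {3, 6}] = (2.98) / (0.54) = 5.5185.

5.5185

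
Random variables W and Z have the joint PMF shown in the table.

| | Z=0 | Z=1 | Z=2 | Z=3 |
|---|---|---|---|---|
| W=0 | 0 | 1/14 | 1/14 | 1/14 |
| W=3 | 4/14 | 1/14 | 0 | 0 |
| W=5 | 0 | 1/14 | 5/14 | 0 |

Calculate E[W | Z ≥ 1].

33/10

P(Z ≥ 1) = 5/7.
Σ W·P over the event = 0·(1/14) + 0·(1/14) + 0·(1/14) + 3·(1/14) + 5·(1/14) + 5·(5/14) = 33/14.
E[W | Z ≥ 1] = (33/14) / (5/7) = 33/10.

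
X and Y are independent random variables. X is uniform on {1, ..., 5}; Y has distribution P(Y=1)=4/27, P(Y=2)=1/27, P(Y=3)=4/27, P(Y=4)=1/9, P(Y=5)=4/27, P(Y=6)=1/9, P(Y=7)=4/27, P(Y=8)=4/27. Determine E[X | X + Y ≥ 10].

P(X + Y ≥ 10) = 38/135.
Summing X·P(x,y) over outcomes with X + Y ≥ 10 gives 151/135.
E[X | X + Y ≥ 10] = (151/135) / (38/135) = 151/38.

151/38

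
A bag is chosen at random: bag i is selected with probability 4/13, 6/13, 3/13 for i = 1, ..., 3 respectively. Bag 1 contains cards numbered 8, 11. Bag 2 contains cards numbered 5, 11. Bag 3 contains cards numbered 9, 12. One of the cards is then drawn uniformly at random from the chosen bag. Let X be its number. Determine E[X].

E[X | bag 1] = (8+11)/2 = 19/2.
E[X | bag 2] = (5+11)/2 = 8.
E[X | bag 3] = (9+12)/2 = 21/2.
By the law of total expectation,
E[X] = (4/13)·(19/2) + (6/13)·(8) + (3/13)·(21/2) = 235/26.

235/26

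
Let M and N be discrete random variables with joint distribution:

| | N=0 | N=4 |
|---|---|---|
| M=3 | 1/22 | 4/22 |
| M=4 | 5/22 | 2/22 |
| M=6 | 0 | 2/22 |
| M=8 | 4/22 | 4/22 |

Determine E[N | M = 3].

P(M = 3) = 5/22.
Σ N·P over the event = 0·(1/22) + 4·(4/22) = 8/11.
E[N | M = 3] = (8/11) / (5/22) = 16/5.

16/5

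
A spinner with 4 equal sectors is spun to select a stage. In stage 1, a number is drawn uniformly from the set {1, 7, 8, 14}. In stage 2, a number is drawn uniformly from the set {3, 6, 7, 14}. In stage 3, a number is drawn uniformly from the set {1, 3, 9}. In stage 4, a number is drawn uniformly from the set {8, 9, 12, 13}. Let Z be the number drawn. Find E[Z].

E[Z | stage 1] = (1+7+8+14)/4 = 15/2.
E[Z | stage 2] = (3+6+7+14)/4 = 15/2.
E[Z | stage 3] = (1+3+9)/3 = 13/3.
E[Z | stage 4] = (8+9+12+13)/4 = 21/2.
E[Z] = (1/4)·(15/2) + (1/4)·(15/2) + (1/4)·(13/3) + (1/4)·(21/2) = 179/24.

179/24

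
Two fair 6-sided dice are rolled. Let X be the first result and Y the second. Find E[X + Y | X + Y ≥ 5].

116/15

P(X + Y ≥ 5) = 5/6.
Summing (X+Y)·P(x,y) over outcomes with X + Y ≥ 5 gives 58/9.
E[X + Y | X + Y ≥ 5] = (58/9) / (5/6) = 116/15.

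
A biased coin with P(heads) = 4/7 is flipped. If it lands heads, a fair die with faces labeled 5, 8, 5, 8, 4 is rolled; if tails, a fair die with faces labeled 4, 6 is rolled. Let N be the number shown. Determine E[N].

E[N | heads] = (5+8+5+8+4)/5 = 6.
E[N | tails] = (4+6)/2 = 5.
E[N] = (4/7)·(6) + (3/7)·(5) = 39/7.

39/7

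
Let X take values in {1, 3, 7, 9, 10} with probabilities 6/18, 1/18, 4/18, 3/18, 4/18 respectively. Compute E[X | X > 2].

49/6

P(X > 2) = 2/3.
Σ over the event: 3·1/18 + 7·2/9 + 9·1/6 + 10·2/9 = 49/9.
E[X | X > 2] = (49/9) / (2/3) = 49/6.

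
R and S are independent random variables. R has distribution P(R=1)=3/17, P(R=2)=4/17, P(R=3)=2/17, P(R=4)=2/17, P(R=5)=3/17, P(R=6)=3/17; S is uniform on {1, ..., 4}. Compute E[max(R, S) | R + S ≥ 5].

32/7

P(R + S ≥ 5) = 49/68.
Summing max(R,S)·P(x,y) over outcomes with R + S ≥ 5 gives 56/17.
E[max(R, S) | R + S ≥ 5] = (56/17) / (49/68) = 32/7.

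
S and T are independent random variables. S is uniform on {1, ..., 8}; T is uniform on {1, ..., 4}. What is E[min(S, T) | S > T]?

P(S > T) = 11/16.
Summing min(S,T)·P(x,y) over outcomes with S > T gives 25/16.
E[min(S, T) | S > T] = (25/16) / (11/16) = 25/11.

25/11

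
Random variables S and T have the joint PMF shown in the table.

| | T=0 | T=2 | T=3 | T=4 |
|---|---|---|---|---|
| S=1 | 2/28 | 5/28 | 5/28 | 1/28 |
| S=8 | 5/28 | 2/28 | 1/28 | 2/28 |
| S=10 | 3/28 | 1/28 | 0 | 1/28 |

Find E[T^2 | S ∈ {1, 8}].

P(S ∈ {1, 8}) = 23/28.
Σ T^2·P over the event = 0·(2/28) + 4·(5/28) + 9·(5/28) + 16·(1/28) + 0·(5/28) + 4·(2/28) + 9·(1/28) + 16·(2/28) = 65/14.
E[T^2 | S ∈ {1, 8}] = (65/14) / (23/28) = 130/23.

130/23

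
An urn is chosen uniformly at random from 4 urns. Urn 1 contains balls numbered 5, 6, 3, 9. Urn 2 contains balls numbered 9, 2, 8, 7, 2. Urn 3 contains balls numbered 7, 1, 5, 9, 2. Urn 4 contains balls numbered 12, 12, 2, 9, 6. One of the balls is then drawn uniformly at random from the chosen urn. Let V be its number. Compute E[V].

487/80

E[V | urn 1] = (5+6+3+9)/4 = 23/4.
E[V | urn 2] = (9+2+8+7+2)/5 = 28/5.
E[V | urn 3] = (7+1+5+9+2)/5 = 24/5.
E[V | urn 4] = (12+12+2+9+6)/5 = 41/5.
E[V] = (1/4)·(23/4) + (1/4)·(28/5) + (1/4)·(24/5) + (1/4)·(41/5) = 487/80.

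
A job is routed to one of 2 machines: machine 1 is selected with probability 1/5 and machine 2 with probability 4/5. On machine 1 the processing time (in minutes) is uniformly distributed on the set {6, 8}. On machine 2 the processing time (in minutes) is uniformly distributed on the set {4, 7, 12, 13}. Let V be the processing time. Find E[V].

E[V | machine 1] = (6+8)/2 = 7.
E[V | machine 2] = (4+7+12+13)/4 = 9.
By the law of total expectation,
E[V] = (1/5)·(7) + (4/5)·(9) = 43/5.

43/5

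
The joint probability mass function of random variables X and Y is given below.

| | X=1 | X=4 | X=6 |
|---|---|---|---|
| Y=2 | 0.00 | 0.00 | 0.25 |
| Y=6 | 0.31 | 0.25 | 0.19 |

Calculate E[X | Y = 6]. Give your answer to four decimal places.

3.2667

P(Y = 6) = 0.75.
Σ X·P over the event = 1·(0.31) + 4·(0.25) + 6·(0.19) = 2.45.
E[X | Y = 6] = (2.45) / (0.75) = 3.2667.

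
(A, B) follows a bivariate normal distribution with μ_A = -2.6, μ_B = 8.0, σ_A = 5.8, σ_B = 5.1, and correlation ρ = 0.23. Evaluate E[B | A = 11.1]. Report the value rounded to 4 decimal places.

For a bivariate normal, E[B | A=x] = μ_B + ρ·(σ_B/σ_A)·(x − μ_A).
E[B | A=11.1] = 8.0 + (0.23)·(5.1/5.8)·(11.1 − (-2.6)) = 8.0 + (0.20224)·(13.7) = 10.7707.

10.7707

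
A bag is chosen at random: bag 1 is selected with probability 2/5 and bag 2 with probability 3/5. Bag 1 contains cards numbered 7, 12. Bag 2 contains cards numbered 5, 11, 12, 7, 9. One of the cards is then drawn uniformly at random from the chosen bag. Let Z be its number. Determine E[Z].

227/25

E[Z | bag 1] = (7+12)/2 = 19/2.
E[Z | bag 2] = (5+11+12+7+9)/5 = 44/5.
By the law of total expectation,
E[Z] = (2/5)·(19/2) + (3/5)·(44/5) = 227/25.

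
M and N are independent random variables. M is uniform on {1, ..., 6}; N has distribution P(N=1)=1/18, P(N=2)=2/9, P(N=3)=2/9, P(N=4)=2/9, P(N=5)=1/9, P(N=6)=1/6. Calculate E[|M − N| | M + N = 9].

P(M + N = 9) = 13/108.
Summing |M−N|·P(x,y) over outcomes with M + N = 9 gives 1/4.
E[|M − N| | M + N = 9] = (1/4) / (13/108) = 27/13.

27/13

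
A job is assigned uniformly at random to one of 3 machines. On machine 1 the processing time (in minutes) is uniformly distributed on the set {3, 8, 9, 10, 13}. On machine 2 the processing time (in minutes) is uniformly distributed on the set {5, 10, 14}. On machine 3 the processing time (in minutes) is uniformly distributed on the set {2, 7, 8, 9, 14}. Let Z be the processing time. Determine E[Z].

E[Z | machine 1] = (3+8+9+10+13)/5 = 43/5.
E[Z | machine 2] = (5+10+14)/3 = 29/3.
E[Z | machine 3] = (2+7+8+9+14)/5 = 8.
By the law of total expectation,
E[Z] = (1/3)·(43/5) + (1/3)·(29/3) + (1/3)·(8) = 394/45.

394/45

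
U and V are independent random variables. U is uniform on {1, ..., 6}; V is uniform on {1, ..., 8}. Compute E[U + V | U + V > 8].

P(U + V > 8) = 7/16.
Summing (U+V)·P(x,y) over outcomes with U + V > 8 gives 14/3.
E[U + V | U + V > 8] = (14/3) / (7/16) = 32/3.

32/3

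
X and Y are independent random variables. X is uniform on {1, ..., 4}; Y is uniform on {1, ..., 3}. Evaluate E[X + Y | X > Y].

P(X > Y) = 1/2.
Summing (X+Y)·P(x,y) over outcomes with X > Y gives 5/2.
E[X + Y | X > Y] = (5/2) / (1/2) = 5.

5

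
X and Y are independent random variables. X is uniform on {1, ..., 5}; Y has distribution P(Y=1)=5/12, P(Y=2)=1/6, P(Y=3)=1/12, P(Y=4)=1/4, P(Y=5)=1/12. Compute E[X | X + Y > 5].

112/29

P(X + Y > 5) = 29/60.
Summing X·P(x,y) over outcomes with X + Y > 5 gives 28/15.
E[X | X + Y > 5] = (28/15) / (29/60) = 112/29.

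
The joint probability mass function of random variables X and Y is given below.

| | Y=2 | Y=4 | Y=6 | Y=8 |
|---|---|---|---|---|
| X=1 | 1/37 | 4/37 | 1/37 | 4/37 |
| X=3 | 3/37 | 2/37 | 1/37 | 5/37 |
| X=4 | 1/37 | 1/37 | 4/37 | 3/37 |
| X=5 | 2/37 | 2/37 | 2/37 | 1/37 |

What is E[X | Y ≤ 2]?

P(Y ≤ 2) = 7/37.
Σ X·P over the event = 1·(1/37) + 3·(3/37) + 4·(1/37) + 5·(2/37) = 24/37.
E[X | Y ≤ 2] = (24/37) / (7/37) = 24/7.

24/7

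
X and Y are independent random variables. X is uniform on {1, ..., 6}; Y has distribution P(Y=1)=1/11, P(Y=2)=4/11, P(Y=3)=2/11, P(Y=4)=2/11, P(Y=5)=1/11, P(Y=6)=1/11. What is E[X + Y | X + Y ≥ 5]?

390/53

P(X + Y ≥ 5) = 53/66.
Summing (X+Y)·P(x,y) over outcomes with X + Y ≥ 5 gives 65/11.
E[X + Y | X + Y ≥ 5] = (65/11) / (53/66) = 390/53.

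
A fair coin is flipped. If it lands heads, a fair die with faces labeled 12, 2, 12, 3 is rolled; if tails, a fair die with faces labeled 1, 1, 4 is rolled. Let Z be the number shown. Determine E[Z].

37/8

E[Z | heads] = (12+2+12+3)/4 = 29/4.
E[Z | tails] = (1+1+4)/3 = 2.
E[Z] = (1/2)·(29/4) + (1/2)·(2) = 37/8.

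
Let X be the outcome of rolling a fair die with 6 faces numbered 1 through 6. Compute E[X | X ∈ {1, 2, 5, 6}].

7/2

P(X ∈ {1, 2, 5, 6}) = 2/3.
Σ over the event: 1·1/6 + 2·1/6 + 5·1/6 + 6·1/6 = 7/3.
E[X | X ∈ {1, 2, 5, 6}] = (7/3) / (2/3) = 7/2.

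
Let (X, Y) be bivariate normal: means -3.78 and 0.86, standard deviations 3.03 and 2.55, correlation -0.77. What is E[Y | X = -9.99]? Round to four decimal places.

The regression of Y on X has slope ρ·σ_Y/σ_X and passes through (μ_X, μ_Y).
E[Y | X=-9.99] = 0.86 + (-0.77)·(2.55/3.03)·(-9.99 − (-3.78)) = 0.86 + (-0.64802)·(-6.21) = 4.8842.

4.8842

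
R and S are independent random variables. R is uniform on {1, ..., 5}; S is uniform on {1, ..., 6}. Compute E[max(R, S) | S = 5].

Outcomes with S = 5: (1,5), (2,5), (3,5), (4,5), (5,5), each with probability 1/30.
E[max(R, S) | S = 5] = (5 + 5 + 5 + 5 + 5) / 5 = 5.

5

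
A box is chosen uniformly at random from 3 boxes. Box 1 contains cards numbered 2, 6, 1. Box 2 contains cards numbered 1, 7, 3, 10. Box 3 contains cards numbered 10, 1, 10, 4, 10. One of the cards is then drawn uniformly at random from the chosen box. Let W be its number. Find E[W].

61/12

E[W | box 1] = (2+6+1)/3 = 3.
E[W | box 2] = (1+7+3+10)/4 = 21/4.
E[W | box 3] = (10+1+10+4+10)/5 = 7.
By the law of total expectation,
E[W] = (1/3)·(3) + (1/3)·(21/4) + (1/3)·(7) = 61/12.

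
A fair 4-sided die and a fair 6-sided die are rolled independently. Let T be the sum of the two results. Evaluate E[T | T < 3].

P(T < 3) = 1/24.
Σ over the event: 2·1/24 = 1/12.
E[T | T < 3] = (1/12) / (1/24) = 2.

2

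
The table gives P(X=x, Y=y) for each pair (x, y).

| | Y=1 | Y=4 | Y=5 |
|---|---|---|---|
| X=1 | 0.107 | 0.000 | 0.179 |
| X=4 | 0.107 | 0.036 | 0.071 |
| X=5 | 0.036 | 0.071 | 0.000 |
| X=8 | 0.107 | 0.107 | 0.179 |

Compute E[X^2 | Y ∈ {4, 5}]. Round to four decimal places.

P(Y ∈ {4, 5}) = 0.643.
Summing X^2·P(X=x,Y=y) over the conditioning event gives 21.970.
E[X^2 | Y ∈ {4, 5}] = (21.970) / (0.643) = 34.1680.

34.1680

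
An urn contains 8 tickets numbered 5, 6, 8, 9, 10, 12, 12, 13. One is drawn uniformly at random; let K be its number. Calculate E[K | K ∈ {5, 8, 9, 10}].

P(K ∈ {5, 8, 9, 10}) = 1/2.
Σ over the event: 5·1/8 + 8·1/8 + 9·1/8 + 10·1/8 = 4.
E[K | K ∈ {5, 8, 9, 10}] = (4) / (1/2) = 8.

8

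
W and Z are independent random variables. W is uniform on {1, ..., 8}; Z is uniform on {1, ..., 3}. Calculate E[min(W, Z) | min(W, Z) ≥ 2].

P(min(W, Z) ≥ 2) = 7/12.
Summing min(W,Z)·P(x,y) over outcomes with min(W, Z) ≥ 2 gives 17/12.
E[min(W, Z) | min(W, Z) ≥ 2] = (17/12) / (7/12) = 17/7.

17/7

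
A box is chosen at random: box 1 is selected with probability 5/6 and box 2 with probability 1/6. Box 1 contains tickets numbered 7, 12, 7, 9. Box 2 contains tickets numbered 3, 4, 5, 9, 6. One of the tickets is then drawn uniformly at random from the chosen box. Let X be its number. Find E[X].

E[X | box 1] = (7+12+7+9)/4 = 35/4.
E[X | box 2] = (3+4+5+9+6)/5 = 27/5.
E[X] = (5/6)·(35/4) + (1/6)·(27/5) = 983/120.

983/120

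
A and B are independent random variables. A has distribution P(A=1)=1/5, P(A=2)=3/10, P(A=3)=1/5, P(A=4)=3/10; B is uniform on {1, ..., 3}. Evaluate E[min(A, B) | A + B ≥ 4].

P(A + B ≥ 4) = 23/30.
Summing min(A,B)·P(x,y) over outcomes with A + B ≥ 4 gives 22/15.
E[min(A, B) | A + B ≥ 4] = (22/15) / (23/30) = 44/23.

44/23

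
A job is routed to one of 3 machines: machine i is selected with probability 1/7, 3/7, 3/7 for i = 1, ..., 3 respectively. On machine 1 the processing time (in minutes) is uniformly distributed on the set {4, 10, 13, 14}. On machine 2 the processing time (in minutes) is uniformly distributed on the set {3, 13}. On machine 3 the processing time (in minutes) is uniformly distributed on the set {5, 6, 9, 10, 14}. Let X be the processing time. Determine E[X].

E[X | machine 1] = (4+10+13+14)/4 = 41/4.
E[X | machine 2] = (3+13)/2 = 8.
E[X | machine 3] = (5+6+9+10+14)/5 = 44/5.
By the law of total expectation,
E[X] = (1/7)·(41/4) + (3/7)·(8) + (3/7)·(44/5) = 1213/140.

1213/140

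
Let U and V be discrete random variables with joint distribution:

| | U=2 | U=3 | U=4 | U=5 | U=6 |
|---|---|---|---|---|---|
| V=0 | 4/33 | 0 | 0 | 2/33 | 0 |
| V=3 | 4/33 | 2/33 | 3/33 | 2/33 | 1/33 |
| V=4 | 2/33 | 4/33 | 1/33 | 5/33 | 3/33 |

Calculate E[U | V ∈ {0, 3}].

P(V ∈ {0, 3}) = 6/11.
Σ U·P over the event = 2·(4/33) + 2·(4/33) + 3·(2/33) + 4·(3/33) + 5·(2/33) + 5·(2/33) + 6·(1/33) = 20/11.
E[U | V ∈ {0, 3}] = (20/11) / (6/11) = 10/3.

10/3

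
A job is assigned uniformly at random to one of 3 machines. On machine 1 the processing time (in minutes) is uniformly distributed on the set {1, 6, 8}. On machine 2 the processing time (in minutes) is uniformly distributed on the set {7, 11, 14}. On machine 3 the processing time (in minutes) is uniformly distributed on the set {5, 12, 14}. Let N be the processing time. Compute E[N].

E[N | machine 1] = (1+6+8)/3 = 5.
E[N | machine 2] = (7+11+14)/3 = 32/3.
E[N | machine 3] = (5+12+14)/3 = 31/3.
E[N] = (1/3)·(5) + (1/3)·(32/3) + (1/3)·(31/3) = 26/3.

26/3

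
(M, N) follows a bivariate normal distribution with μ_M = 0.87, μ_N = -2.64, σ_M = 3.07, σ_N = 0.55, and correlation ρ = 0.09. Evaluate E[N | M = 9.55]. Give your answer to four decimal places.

-2.5000

For a bivariate normal, E[N | M=x] = μ_N + ρ·(σ_N/σ_M)·(x − μ_M).
E[N | M=9.55] = -2.64 + (0.09)·(0.55/3.07)·(9.55 − (0.87)) = -2.64 + (0.016124)·(8.68) = -2.5000.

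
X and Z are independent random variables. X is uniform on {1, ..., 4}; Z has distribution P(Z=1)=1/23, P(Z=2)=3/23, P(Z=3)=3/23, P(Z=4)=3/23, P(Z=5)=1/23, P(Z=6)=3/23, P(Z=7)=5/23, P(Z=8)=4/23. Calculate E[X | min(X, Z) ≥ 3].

P(min(X, Z) ≥ 3) = 19/46.
Summing X·P(x,y) over outcomes with min(X, Z) ≥ 3 gives 133/92.
E[X | min(X, Z) ≥ 3] = (133/92) / (19/46) = 7/2.

7/2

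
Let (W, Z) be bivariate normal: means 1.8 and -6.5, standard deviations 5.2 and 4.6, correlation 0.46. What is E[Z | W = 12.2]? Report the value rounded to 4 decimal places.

For a bivariate normal, E[Z | W=x] = μ_Z + ρ·(σ_Z/σ_W)·(x − μ_W).
E[Z | W=12.2] = -6.5 + (0.46)·(4.6/5.2)·(12.2 − (1.8)) = -6.5 + (0.40692)·(10.4) = -2.2680.

-2.2680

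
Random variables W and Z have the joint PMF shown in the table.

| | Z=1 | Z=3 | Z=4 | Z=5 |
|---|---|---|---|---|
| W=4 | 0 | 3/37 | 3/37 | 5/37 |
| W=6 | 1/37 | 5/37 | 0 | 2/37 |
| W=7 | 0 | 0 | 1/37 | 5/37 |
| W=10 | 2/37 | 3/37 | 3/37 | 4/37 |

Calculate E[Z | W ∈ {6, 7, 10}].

P(W ∈ {6, 7, 10}) = 26/37.
Summing Z·P(W=x,Z=y) over the conditioning event gives 98/37.
E[Z | W ∈ {6, 7, 10}] = (98/37) / (26/37) = 49/13.

49/13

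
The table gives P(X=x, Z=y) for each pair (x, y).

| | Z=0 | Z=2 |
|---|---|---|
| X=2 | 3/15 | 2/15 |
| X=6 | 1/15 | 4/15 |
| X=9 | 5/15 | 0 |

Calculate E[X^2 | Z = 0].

P(Z = 0) = 3/5.
Σ X^2·P over the event = 4·(3/15) + 36·(1/15) + 81·(5/15) = 151/5.
E[X^2 | Z = 0] = (151/5) / (3/5) = 151/3.

151/3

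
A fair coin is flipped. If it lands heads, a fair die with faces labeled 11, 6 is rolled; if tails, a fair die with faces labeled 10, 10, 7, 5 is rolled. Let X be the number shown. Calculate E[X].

E[X | heads] = (11+6)/2 = 17/2.
E[X | tails] = (10+10+7+5)/4 = 8.
By the law of total expectation,
E[X] = (1/2)·(17/2) + (1/2)·(8) = 33/4.

33/4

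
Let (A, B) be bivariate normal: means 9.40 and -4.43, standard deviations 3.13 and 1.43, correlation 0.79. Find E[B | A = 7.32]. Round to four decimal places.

-5.1807

For a bivariate normal, E[B | A=x] = μ_B + ρ·(σ_B/σ_A)·(x − μ_A).
E[B | A=7.32] = -4.43 + (0.79)·(1.43/3.13)·(7.32 − (9.40)) = -4.43 + (0.36093)·(-2.08) = -5.1807.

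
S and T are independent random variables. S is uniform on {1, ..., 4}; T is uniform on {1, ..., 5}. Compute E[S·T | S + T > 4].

135/14

P(S + T > 4) = 7/10.
Summing ST·P(x,y) over outcomes with S + T > 4 gives 27/4.
E[S·T | S + T > 4] = (27/4) / (7/10) = 135/14.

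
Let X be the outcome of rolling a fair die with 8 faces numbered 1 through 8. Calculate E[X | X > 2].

11/2

Given X > 2, X is equally likely to be any of {3, 4, 5, 6, 7, 8}.
E[X | X > 2] = (3 + 4 + 5 + 6 + 7 + 8) / 6 = 11/2.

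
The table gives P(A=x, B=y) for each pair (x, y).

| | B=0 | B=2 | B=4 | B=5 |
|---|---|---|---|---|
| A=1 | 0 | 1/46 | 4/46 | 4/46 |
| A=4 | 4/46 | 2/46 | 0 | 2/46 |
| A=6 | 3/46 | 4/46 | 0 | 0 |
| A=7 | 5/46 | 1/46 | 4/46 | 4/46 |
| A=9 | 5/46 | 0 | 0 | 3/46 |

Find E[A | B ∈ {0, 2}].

P(B ∈ {0, 2}) = 25/46.
Summing A·P(A=x,B=y) over the conditioning event gives 77/23.
E[A | B ∈ {0, 2}] = (77/23) / (25/46) = 154/25.

154/25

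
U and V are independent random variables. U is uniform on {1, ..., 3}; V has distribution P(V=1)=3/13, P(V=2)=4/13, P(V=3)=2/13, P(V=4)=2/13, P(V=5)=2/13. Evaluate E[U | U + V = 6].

2

P(U + V = 6) = 2/13.
Summing U·P(x,y) over outcomes with U + V = 6 gives 4/13.
E[U | U + V = 6] = (4/13) / (2/13) = 2.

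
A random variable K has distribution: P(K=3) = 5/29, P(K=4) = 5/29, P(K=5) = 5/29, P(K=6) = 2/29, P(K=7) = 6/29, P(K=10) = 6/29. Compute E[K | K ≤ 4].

7/2

P(K ≤ 4) = 10/29.
Σ over the event: 3·5/29 + 4·5/29 = 35/29.
E[K | K ≤ 4] = (35/29) / (10/29) = 7/2.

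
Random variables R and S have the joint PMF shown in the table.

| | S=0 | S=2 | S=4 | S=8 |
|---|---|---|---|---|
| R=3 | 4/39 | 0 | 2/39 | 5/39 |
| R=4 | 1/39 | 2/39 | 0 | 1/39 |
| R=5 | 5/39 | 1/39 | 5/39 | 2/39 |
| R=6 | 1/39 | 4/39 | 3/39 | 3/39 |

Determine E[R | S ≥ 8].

47/11

P(S ≥ 8) = 11/39.
Σ R·P over the event = 3·(5/39) + 4·(1/39) + 5·(2/39) + 6·(3/39) = 47/39.
E[R | S ≥ 8] = (47/39) / (11/39) = 47/11.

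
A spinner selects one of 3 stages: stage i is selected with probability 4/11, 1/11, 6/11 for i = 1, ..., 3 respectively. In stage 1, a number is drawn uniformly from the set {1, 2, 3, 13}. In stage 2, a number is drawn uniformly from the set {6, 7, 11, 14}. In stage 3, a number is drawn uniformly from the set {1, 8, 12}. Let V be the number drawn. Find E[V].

E[V | stage 1] = (1+2+3+13)/4 = 19/4.
E[V | stage 2] = (6+7+11+14)/4 = 19/2.
E[V | stage 3] = (1+8+12)/3 = 7.
By the law of total expectation,
E[V] = (4/11)·(19/4) + (1/11)·(19/2) + (6/11)·(7) = 141/22.

141/22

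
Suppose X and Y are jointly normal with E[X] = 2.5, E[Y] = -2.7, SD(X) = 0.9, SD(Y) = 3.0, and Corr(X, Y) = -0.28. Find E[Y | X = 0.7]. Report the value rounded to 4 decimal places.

-1.0200

E[Y | X=x] = μ_Y + ρ(σ_Y/σ_X)(x − μ_X) for jointly normal variables.
E[Y | X=0.7] = -2.7 + (-0.28)·(3.0/0.9)·(0.7 − (2.5)) = -2.7 + (-0.93333)·(-1.8) = -1.0200.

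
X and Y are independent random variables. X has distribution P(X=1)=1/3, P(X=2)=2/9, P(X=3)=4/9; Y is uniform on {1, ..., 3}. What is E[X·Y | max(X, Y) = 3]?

P(max(X, Y) = 3) = 17/27.
Summing XY·P(x,y) over outcomes with max(X, Y) = 3 gives 31/9.
E[X·Y | max(X, Y) = 3] = (31/9) / (17/27) = 93/17.

93/17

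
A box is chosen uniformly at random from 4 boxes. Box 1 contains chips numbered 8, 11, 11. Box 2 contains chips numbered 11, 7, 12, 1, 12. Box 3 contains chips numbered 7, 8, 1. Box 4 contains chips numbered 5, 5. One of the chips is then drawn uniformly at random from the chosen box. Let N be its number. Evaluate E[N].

217/30

E[N | box 1] = (8+11+11)/3 = 10.
E[N | box 2] = (11+7+12+1+12)/5 = 43/5.
E[N | box 3] = (7+8+1)/3 = 16/3.
E[N | box 4] = (5+5)/2 = 5.
By the law of total expectation,
E[N] = (1/4)·(10) + (1/4)·(43/5) + (1/4)·(16/3) + (1/4)·(5) = 217/30.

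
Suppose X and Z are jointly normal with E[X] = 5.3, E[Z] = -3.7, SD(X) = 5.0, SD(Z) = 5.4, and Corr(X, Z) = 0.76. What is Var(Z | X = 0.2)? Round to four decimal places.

12.3172

For a bivariate normal, Var(Z | X=x) = σ_Z²(1 − ρ²).
Var(Z | X=0.2) = (5.4)²·(1 − (0.76)²) = 29.16·0.4224 = 12.3172.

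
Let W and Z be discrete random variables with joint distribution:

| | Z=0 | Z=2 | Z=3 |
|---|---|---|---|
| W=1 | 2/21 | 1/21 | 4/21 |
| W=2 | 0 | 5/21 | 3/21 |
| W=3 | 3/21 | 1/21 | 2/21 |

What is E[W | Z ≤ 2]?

25/12

P(Z ≤ 2) = 4/7.
Σ W·P over the event = 1·(2/21) + 1·(1/21) + 2·(5/21) + 3·(3/21) + 3·(1/21) = 25/21.
E[W | Z ≤ 2] = (25/21) / (4/7) = 25/12.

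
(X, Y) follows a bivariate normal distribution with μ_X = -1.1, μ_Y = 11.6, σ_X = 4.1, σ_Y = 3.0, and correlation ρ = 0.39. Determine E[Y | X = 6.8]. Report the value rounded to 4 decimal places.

E[Y | X=x] = μ_Y + ρ(σ_Y/σ_X)(x − μ_X) for jointly normal variables.
E[Y | X=6.8] = 11.6 + (0.39)·(3.0/4.1)·(6.8 − (-1.1)) = 11.6 + (0.28537)·(7.9) = 13.8544.

13.8544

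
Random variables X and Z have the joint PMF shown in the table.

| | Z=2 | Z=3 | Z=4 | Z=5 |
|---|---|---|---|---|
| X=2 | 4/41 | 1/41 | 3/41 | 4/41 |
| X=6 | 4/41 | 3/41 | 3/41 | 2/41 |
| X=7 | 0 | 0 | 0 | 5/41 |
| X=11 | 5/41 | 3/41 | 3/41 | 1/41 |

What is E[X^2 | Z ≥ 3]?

P(Z ≥ 3) = 28/41.
Summing X^2·P(X=x,Z=y) over the conditioning event gives 1412/41.
E[X^2 | Z ≥ 3] = (1412/41) / (28/41) = 353/7.

353/7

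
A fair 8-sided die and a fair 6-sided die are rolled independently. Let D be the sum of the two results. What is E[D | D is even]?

P(D is even) = 1/2.
Σ over the event: 2·1/48 + 4·1/16 + 6·5/48 + 8·1/8 + 10·5/48 + 12·1/16 + 14·1/48 = 4.
E[D | D is even] = (4) / (1/2) = 8.

8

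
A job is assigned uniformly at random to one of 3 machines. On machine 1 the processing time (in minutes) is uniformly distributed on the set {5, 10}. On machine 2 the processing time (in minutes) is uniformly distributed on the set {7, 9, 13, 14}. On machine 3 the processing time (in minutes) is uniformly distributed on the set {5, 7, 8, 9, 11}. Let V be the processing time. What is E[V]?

35/4

E[V | machine 1] = (5+10)/2 = 15/2.
E[V | machine 2] = (7+9+13+14)/4 = 43/4.
E[V | machine 3] = (5+7+8+9+11)/5 = 8.
E[V] = (1/3)·(15/2) + (1/3)·(43/4) + (1/3)·(8) = 35/4.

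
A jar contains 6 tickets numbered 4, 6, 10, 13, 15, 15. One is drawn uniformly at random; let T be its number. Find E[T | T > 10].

43/3

P(T > 10) = 1/2.
Σ over the event: 13·1/6 + 15·1/3 = 43/6.
E[T | T > 10] = (43/6) / (1/2) = 43/3.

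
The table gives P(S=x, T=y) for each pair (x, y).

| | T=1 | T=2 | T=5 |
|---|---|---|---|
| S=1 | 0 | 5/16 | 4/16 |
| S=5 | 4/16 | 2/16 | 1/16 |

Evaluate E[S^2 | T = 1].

P(T = 1) = 1/4.
Σ S^2·P over the event = 25·(4/16) = 25/4.
E[S^2 | T = 1] = (25/4) / (1/4) = 25.

25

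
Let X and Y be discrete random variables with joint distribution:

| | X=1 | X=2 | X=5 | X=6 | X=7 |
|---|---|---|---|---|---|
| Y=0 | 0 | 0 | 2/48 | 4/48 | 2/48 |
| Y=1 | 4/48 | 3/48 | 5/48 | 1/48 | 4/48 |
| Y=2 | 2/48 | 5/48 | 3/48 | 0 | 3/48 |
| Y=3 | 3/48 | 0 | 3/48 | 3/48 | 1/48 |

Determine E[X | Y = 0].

P(Y = 0) = 1/6.
Σ X·P over the event = 5·(2/48) + 6·(4/48) + 7·(2/48) = 1.
E[X | Y = 0] = (1) / (1/6) = 6.

6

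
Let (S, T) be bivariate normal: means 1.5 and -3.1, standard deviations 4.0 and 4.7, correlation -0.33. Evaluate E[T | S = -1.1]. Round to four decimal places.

For a bivariate normal, E[T | S=x] = μ_T + ρ·(σ_T/σ_S)·(x − μ_S).
E[T | S=-1.1] = -3.1 + (-0.33)·(4.7/4.0)·(-1.1 − (1.5)) = -3.1 + (-0.38775)·(-2.6) = -2.0919.

-2.0919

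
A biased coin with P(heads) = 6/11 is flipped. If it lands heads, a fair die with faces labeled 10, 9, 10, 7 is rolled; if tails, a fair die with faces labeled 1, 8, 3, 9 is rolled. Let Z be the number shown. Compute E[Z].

321/44

E[Z | heads] = (10+9+10+7)/4 = 9.
E[Z | tails] = (1+8+3+9)/4 = 21/4.
E[Z] = (6/11)·(9) + (5/11)·(21/4) = 321/44.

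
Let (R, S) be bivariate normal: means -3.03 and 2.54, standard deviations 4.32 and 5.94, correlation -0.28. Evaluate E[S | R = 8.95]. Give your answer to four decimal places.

-2.0723

The regression of S on R has slope ρ·σ_S/σ_R and passes through (μ_R, μ_S).
E[S | R=8.95] = 2.54 + (-0.28)·(5.94/4.32)·(8.95 − (-3.03)) = 2.54 + (-0.385)·(11.98) = -2.0723.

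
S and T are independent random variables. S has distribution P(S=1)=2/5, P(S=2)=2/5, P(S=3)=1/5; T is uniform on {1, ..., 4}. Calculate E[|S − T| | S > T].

P(S > T) = 1/5.
Summing |S−T|·P(x,y) over outcomes with S > T gives 1/4.
E[|S − T| | S > T] = (1/4) / (1/5) = 5/4.

5/4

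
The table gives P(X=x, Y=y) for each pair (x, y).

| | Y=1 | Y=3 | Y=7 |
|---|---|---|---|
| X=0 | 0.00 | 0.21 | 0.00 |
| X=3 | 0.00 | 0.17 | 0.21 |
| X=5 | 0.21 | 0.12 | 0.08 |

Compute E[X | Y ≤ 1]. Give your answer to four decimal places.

5.0000

P(Y ≤ 1) = 0.21.
Σ X·P over the event = 5·(0.21) = 1.05.
E[X | Y ≤ 1] = (1.05) / (0.21) = 5.0000.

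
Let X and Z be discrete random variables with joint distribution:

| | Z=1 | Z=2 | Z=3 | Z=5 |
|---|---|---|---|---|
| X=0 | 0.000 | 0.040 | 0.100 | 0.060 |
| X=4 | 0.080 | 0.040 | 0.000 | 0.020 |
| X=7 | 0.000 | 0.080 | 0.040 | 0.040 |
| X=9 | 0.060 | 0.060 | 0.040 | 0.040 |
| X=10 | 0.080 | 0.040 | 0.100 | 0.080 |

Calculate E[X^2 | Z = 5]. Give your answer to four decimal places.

56.3333

P(Z = 5) = 0.240.
Σ X^2·P over the event = 0·(0.060) + 16·(0.020) + 49·(0.040) + 81·(0.040) + 100·(0.080) = 13.520.
E[X^2 | Z = 5] = (13.520) / (0.240) = 56.3333.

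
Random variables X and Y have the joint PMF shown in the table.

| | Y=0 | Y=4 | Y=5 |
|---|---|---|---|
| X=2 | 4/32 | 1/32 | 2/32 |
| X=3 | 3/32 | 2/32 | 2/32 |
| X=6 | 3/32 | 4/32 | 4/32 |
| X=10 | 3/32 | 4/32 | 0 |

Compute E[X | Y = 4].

72/11

P(Y = 4) = 11/32.
Summing X·P(X=x,Y=y) over the conditioning event gives 9/4.
E[X | Y = 4] = (9/4) / (11/32) = 72/11.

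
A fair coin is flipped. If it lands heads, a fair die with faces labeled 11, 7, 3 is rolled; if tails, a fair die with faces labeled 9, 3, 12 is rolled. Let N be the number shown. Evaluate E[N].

E[N | heads] = (11+7+3)/3 = 7.
E[N | tails] = (9+3+12)/3 = 8.
By the law of total expectation,
E[N] = (1/2)·(7) + (1/2)·(8) = 15/2.

15/2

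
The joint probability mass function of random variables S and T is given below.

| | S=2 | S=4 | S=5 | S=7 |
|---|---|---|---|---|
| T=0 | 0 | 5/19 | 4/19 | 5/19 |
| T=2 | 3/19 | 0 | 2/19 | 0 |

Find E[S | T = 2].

P(T = 2) = 5/19.
Σ S·P over the event = 2·(3/19) + 5·(2/19) = 16/19.
E[S | T = 2] = (16/19) / (5/19) = 16/5.

16/5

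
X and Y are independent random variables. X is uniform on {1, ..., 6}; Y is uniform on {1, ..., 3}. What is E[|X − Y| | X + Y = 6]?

2

P(X + Y = 6) = 1/6.
Summing |X−Y|·P(x,y) over outcomes with X + Y = 6 gives 1/3.
E[|X − Y| | X + Y = 6] = (1/3) / (1/6) = 2.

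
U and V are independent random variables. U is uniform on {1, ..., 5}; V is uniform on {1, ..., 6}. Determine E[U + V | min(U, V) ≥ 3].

P(min(U, V) ≥ 3) = 2/5.
Summing (U+V)·P(x,y) over outcomes with min(U, V) ≥ 3 gives 17/5.
E[U + V | min(U, V) ≥ 3] = (17/5) / (2/5) = 17/2.

17/2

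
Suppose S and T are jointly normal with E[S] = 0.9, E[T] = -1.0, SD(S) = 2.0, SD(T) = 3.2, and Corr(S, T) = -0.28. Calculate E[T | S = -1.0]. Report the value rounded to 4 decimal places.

For a bivariate normal, E[T | S=x] = μ_T + ρ·(σ_T/σ_S)·(x − μ_S).
E[T | S=-1.0] = -1.0 + (-0.28)·(3.2/2.0)·(-1.0 − (0.9)) = -1.0 + (-0.448)·(-1.9) = -0.1488.

-0.1488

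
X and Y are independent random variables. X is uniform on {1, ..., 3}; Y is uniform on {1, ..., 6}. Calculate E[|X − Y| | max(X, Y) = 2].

2/3

P(max(X, Y) = 2) = 1/6.
Summing |X−Y|·P(x,y) over outcomes with max(X, Y) = 2 gives 1/9.
E[|X − Y| | max(X, Y) = 2] = (1/9) / (1/6) = 2/3.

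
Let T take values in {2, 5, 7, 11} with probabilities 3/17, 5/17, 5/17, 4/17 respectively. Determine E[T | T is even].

P(T is even) = 3/17.
Σ over the event: 2·3/17 = 6/17.
E[T | T is even] = (6/17) / (3/17) = 2.

2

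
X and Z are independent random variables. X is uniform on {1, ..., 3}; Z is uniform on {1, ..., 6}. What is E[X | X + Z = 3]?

3/2

Outcomes with X + Z = 3: (1,2), (2,1), each with probability 1/18.
E[X | X + Z = 3] = (1 + 2) / 2 = 3/2.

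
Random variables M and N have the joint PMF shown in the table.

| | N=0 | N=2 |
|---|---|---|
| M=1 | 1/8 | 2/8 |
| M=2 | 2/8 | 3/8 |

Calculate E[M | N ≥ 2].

8/5

P(N ≥ 2) = 5/8.
Σ M·P over the event = 1·(2/8) + 2·(3/8) = 1.
E[M | N ≥ 2] = (1) / (5/8) = 8/5.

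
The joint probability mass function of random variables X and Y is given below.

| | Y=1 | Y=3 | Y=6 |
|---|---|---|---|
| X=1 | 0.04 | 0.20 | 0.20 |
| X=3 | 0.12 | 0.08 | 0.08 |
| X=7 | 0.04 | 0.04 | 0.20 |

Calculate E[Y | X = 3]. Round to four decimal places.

3.0000

P(X = 3) = 0.28.
Summing Y·P(X=x,Y=y) over the conditioning event gives 0.84.
E[Y | X = 3] = (0.84) / (0.28) = 3.0000.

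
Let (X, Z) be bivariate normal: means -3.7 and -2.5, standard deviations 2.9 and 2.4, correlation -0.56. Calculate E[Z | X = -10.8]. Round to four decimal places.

0.7905

The regression of Z on X has slope ρ·σ_Z/σ_X and passes through (μ_X, μ_Z).
E[Z | X=-10.8] = -2.5 + (-0.56)·(2.4/2.9)·(-10.8 − (-3.7)) = -2.5 + (-0.46345)·(-7.1) = 0.7905.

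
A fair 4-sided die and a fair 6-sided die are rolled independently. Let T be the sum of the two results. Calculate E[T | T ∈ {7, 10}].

P(T ∈ {7, 10}) = 5/24.
Σ over the event: 7·1/6 + 10·1/24 = 19/12.
E[T | T ∈ {7, 10}] = (19/12) / (5/24) = 38/5.

38/5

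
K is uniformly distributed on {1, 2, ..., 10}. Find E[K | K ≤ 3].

Given K ≤ 3, K is equally likely to be any of {1, 2, 3}.
E[K | K ≤ 3] = (1 + 2 + 3) / 3 = 2.

2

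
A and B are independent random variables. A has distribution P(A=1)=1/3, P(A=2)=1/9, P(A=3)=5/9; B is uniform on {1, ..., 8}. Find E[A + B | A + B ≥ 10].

115/11

P(A + B ≥ 10) = 11/72.
Summing (A+B)·P(x,y) over outcomes with A + B ≥ 10 gives 115/72.
E[A + B | A + B ≥ 10] = (115/72) / (11/72) = 115/11.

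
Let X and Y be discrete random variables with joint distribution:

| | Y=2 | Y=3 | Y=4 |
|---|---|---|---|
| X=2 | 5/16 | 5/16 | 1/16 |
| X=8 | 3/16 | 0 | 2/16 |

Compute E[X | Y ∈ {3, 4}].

7/2

P(Y ∈ {3, 4}) = 1/2.
Summing X·P(X=x,Y=y) over the conditioning event gives 7/4.
E[X | Y ∈ {3, 4}] = (7/4) / (1/2) = 7/2.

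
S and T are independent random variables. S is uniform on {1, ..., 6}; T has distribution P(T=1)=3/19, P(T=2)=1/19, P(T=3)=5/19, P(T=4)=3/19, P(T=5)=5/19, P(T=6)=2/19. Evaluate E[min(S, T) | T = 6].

P(T = 6) = 2/19.
Summing min(S,T)·P(x,y) over outcomes with T = 6 gives 7/19.
E[min(S, T) | T = 6] = (7/19) / (2/19) = 7/2.

7/2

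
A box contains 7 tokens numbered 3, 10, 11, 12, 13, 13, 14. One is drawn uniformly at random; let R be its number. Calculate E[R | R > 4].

73/6

P(R > 4) = 6/7.
Σ over the event: 10·1/7 + 11·1/7 + 12·1/7 + 13·2/7 + 14·1/7 = 73/7.
E[R | R > 4] = (73/7) / (6/7) = 73/6.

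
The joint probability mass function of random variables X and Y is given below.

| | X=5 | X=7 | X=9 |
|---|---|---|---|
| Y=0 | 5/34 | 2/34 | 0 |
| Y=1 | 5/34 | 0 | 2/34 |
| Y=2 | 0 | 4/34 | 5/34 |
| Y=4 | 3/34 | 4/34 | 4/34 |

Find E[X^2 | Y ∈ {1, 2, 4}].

P(Y ∈ {1, 2, 4}) = 27/34.
Σ X^2·P over the event = 25·(5/34) + 25·(3/34) + 49·(4/34) + 49·(4/34) + 81·(2/34) + 81·(5/34) + 81·(4/34) = 1483/34.
E[X^2 | Y ∈ {1, 2, 4}] = (1483/34) / (27/34) = 1483/27.

1483/27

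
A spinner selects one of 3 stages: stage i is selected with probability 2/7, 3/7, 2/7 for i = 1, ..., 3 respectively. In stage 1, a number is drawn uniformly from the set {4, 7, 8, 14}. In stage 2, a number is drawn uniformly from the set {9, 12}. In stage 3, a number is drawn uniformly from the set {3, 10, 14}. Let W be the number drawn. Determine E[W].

66/7

E[W | stage 1] = (4+7+8+14)/4 = 33/4.
E[W | stage 2] = (9+12)/2 = 21/2.
E[W | stage 3] = (3+10+14)/3 = 9.
By the law of total expectation,
E[W] = (2/7)·(33/4) + (3/7)·(21/2) + (2/7)·(9) = 66/7.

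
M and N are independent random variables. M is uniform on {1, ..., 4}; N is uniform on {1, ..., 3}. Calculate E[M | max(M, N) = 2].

5/3

P(max(M, N) = 2) = 1/4.
Summing M·P(x,y) over outcomes with max(M, N) = 2 gives 5/12.
E[M | max(M, N) = 2] = (5/12) / (1/4) = 5/3.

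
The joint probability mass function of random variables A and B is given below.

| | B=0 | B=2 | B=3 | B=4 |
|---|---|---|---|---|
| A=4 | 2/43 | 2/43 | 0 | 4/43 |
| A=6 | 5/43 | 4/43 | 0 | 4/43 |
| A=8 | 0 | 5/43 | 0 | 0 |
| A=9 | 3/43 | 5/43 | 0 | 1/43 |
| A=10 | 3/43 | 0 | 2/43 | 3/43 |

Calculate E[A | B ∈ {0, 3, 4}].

P(B ∈ {0, 3, 4}) = 27/43.
Summing A·P(A=x,B=y) over the conditioning event gives 194/43.
E[A | B ∈ {0, 3, 4}] = (194/43) / (27/43) = 194/27.

194/27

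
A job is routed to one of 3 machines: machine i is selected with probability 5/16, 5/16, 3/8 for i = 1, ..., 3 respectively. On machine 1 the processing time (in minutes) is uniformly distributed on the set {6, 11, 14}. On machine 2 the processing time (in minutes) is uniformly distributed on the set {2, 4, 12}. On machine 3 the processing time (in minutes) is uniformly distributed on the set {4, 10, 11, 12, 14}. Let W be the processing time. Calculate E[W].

E[W | machine 1] = (6+11+14)/3 = 31/3.
E[W | machine 2] = (2+4+12)/3 = 6.
E[W | machine 3] = (4+10+11+12+14)/5 = 51/5.
By the law of total expectation,
E[W] = (5/16)·(31/3) + (5/16)·(6) + (3/8)·(51/5) = 2143/240.

2143/240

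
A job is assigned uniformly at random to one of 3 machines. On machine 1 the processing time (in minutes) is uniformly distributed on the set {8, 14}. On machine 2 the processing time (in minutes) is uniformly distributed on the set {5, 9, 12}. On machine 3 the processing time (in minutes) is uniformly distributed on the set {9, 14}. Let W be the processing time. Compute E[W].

187/18

E[W | machine 1] = (8+14)/2 = 11.
E[W | machine 2] = (5+9+12)/3 = 26/3.
E[W | machine 3] = (9+14)/2 = 23/2.
By the law of total expectation,
E[W] = (1/3)·(11) + (1/3)·(26/3) + (1/3)·(23/2) = 187/18.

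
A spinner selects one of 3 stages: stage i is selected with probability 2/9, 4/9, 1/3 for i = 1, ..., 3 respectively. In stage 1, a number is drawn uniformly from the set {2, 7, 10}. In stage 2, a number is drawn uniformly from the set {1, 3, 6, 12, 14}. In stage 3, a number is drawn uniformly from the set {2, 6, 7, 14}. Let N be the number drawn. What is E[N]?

3793/540

E[N | stage 1] = (2+7+10)/3 = 19/3.
E[N | stage 2] = (1+3+6+12+14)/5 = 36/5.
E[N | stage 3] = (2+6+7+14)/4 = 29/4.
By the law of total expectation,
E[N] = (2/9)·(19/3) + (4/9)·(36/5) + (1/3)·(29/4) = 3793/540.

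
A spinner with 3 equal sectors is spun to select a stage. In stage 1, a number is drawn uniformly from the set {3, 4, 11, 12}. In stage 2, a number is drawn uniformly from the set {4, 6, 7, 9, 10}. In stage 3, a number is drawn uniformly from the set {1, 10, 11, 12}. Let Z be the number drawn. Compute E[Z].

116/15

E[Z | stage 1] = (3+4+11+12)/4 = 15/2.
E[Z | stage 2] = (4+6+7+9+10)/5 = 36/5.
E[Z | stage 3] = (1+10+11+12)/4 = 17/2.
By the law of total expectation,
E[Z] = (1/3)·(15/2) + (1/3)·(36/5) + (1/3)·(17/2) = 116/15.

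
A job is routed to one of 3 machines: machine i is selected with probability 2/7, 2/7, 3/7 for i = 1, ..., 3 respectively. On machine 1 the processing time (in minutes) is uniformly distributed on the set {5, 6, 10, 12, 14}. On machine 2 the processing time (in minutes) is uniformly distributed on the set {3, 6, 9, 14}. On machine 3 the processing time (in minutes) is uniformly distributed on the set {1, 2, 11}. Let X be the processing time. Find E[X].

244/35

E[X | machine 1] = (5+6+10+12+14)/5 = 47/5.
E[X | machine 2] = (3+6+9+14)/4 = 8.
E[X | machine 3] = (1+2+11)/3 = 14/3.
E[X] = (2/7)·(47/5) + (2/7)·(8) + (3/7)·(14/3) = 244/35.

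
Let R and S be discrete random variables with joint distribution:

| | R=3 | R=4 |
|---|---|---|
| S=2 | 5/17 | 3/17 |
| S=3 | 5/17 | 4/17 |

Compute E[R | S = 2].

27/8

P(S = 2) = 8/17.
Σ R·P over the event = 3·(5/17) + 4·(3/17) = 27/17.
E[R | S = 2] = (27/17) / (8/17) = 27/8.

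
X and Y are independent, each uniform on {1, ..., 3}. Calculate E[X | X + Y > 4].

8/3

P(X + Y > 4) = 1/3.
Summing X·P(x,y) over outcomes with X + Y > 4 gives 8/9.
E[X | X + Y > 4] = (8/9) / (1/3) = 8/3.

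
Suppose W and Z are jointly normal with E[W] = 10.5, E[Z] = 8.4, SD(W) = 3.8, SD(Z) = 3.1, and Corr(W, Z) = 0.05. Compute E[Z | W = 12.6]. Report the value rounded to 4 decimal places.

8.4857

For a bivariate normal, E[Z | W=x] = μ_Z + ρ·(σ_Z/σ_W)·(x − μ_W).
E[Z | W=12.6] = 8.4 + (0.05)·(3.1/3.8)·(12.6 − (10.5)) = 8.4 + (0.040789)·(2.1) = 8.4857.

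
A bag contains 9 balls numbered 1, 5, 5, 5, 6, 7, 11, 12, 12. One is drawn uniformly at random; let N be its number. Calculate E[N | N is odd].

17/3

P(N is odd) = 2/3.
Σ over the event: 1·1/9 + 5·1/3 + 7·1/9 + 11·1/9 = 34/9.
E[N | N is odd] = (34/9) / (2/3) = 17/3.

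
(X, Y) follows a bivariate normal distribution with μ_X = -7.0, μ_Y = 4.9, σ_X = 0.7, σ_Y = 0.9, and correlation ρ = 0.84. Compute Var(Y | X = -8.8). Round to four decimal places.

0.2385

Var(Y | X=x) = (1 − ρ²)·σ_Y².
Var(Y | X=-8.8) = (0.9)²·(1 − (0.84)²) = 0.81·0.2944 = 0.2385.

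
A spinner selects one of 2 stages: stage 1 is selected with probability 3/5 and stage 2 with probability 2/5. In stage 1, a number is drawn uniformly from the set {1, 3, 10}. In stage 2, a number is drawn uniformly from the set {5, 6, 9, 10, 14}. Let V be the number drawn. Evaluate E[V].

E[V | stage 1] = (1+3+10)/3 = 14/3.
E[V | stage 2] = (5+6+9+10+14)/5 = 44/5.
E[V] = (3/5)·(14/3) + (2/5)·(44/5) = 158/25.

158/25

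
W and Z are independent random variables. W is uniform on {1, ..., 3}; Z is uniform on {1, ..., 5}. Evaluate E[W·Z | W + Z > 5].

59/6

Outcomes with W + Z > 5: (1,5), (2,4), (2,5), (3,3), (3,4), (3,5), each with probability 1/15.
E[W·Z | W + Z > 5] = (5 + 8 + 10 + 9 + 12 + 15) / 6 = 59/6.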